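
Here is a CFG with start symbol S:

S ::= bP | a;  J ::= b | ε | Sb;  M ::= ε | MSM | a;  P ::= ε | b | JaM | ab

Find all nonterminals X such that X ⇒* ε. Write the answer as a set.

Directly nullable (have an ε-rule): {J, M, P}.
Not nullable: S — each has a terminal in every rule's right-hand side or depends on a non-nullable symbol.

{J, M, P}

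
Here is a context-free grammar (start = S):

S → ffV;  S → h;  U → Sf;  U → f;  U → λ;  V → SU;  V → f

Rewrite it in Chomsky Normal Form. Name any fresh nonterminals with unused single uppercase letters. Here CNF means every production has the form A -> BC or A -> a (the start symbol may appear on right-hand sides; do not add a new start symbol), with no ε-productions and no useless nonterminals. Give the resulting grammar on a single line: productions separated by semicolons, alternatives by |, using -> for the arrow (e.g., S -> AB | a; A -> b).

Nullable: {U}; after ε-elimination: S -> h | ffV; U -> f | Sf; V -> S | f | SU.
After unit-elimination: S -> h | ffV; U -> f | Sf; V -> f | h | SU | ffV.
TERM: introduce A -> f and substitute in every rule of length ≥2.
BIN: S -> AAV becomes S -> AB, B -> AV; V -> AAV becomes V -> AC, C -> AV.

S -> h | AB; A -> f; B -> AV; C -> AV; U -> f | SA; V -> f | h | AC | SU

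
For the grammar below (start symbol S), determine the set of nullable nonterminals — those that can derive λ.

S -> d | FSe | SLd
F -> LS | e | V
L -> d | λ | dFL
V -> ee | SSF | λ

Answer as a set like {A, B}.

Directly nullable (have an ε-rule): {L, V}.
F is nullable via F -> V (every symbol on the right is already known nullable).
Not nullable: S — each has a terminal in every rule's right-hand side or depends on a non-nullable symbol.

{F, L, V}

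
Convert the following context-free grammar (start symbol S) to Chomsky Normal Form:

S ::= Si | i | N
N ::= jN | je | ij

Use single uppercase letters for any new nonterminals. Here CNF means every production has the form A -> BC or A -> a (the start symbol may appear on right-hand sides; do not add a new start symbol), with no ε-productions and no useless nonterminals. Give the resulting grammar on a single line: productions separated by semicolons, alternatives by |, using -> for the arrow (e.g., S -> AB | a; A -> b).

No ε-productions.
After unit-elimination: S -> i | Si | ij | jN | je; N -> ij | jN | je.
TERM: introduce C -> e, A -> i, B -> j and substitute in every rule of length ≥2.

S -> i | AB | BC | BN | SA; A -> i; B -> j; C -> e; N -> AB | BC | BN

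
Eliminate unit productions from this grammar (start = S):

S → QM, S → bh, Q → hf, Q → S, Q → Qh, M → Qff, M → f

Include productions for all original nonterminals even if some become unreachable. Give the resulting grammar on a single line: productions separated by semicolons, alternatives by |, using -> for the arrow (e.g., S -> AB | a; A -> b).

Unit productions: Q->S.
Unit pairs (A ⇒* B via units): (Q,S).
S: inherits non-unit rules of {S} → QM | bh.
M: inherits non-unit rules of {M} → Qff | f.
Q: inherits non-unit rules of {Q, S} → QM | Qh | bh | hf.

S -> QM | bh; M -> f | Qff; Q -> QM | Qh | bh | hf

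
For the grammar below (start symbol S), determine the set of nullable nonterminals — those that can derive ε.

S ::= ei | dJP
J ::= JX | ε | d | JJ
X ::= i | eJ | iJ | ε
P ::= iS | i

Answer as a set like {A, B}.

Directly nullable (have an ε-rule): {J, X}.
Not nullable: P, S — each has a terminal in every rule's right-hand side or depends on a non-nullable symbol.

{J, X}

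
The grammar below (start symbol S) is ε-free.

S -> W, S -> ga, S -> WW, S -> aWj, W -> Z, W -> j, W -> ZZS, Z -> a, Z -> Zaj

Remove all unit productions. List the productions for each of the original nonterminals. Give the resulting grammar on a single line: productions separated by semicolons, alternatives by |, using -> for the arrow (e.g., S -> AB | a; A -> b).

S -> a | j | WW | ga | ZZS | Zaj | aWj; W -> a | j | ZZS | Zaj; Z -> a | Zaj

Unit productions: S->W, W->Z.
Unit pairs (A ⇒* B via units): (S,W), (S,Z), (W,Z).
S: inherits non-unit rules of {S, W, Z} → WW | ZZS | Zaj | a | aWj | ga | j.
W: inherits non-unit rules of {W, Z} → ZZS | Zaj | a | j.
Z: inherits non-unit rules of {Z} → Zaj | a.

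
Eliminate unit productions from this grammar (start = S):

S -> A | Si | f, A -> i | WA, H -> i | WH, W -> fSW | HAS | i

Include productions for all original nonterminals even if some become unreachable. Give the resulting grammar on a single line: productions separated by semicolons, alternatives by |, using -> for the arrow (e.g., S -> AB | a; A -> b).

Unit productions: S->A.
Unit pairs (A ⇒* B via units): (S,A).
S: inherits non-unit rules of {A, S} → Si | WA | f | i.
A: inherits non-unit rules of {A} → WA | i.
H: inherits non-unit rules of {H} → WH | i.
W: inherits non-unit rules of {W} → HAS | fSW | i.

S -> f | i | Si | WA; A -> i | WA; H -> i | WH; W -> i | HAS | fSW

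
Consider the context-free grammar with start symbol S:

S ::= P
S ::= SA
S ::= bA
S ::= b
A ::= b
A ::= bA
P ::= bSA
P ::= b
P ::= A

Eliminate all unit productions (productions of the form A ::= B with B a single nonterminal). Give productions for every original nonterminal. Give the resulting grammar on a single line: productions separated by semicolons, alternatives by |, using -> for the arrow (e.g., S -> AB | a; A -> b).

S -> b | SA | bA | bSA; A -> b | bA; P -> b | bA | bSA

Unit productions: P->A, S->P.
Unit pairs (A ⇒* B via units): (P,A), (S,A), (S,P).
S: inherits non-unit rules of {A, P, S} → SA | b | bA | bSA.
A: inherits non-unit rules of {A} → b | bA.
P: inherits non-unit rules of {A, P} → b | bA | bSA.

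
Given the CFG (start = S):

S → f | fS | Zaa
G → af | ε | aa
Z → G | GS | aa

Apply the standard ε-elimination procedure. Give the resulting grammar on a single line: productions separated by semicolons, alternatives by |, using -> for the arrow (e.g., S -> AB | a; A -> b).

S -> f | aa | fS | Zaa; G -> aa | af; Z -> G | S | GS | aa

Nullable set: {G, Z}.
S -> Zaa: Z nullable, giving Zaa | aa.
Drop G -> ε.
Z -> G: G nullable, giving G.
Z -> GS: G nullable, giving GS | S.
Unchanged (no nullable symbols): S -> f; S -> fS; G -> aa; G -> af; Z -> aa.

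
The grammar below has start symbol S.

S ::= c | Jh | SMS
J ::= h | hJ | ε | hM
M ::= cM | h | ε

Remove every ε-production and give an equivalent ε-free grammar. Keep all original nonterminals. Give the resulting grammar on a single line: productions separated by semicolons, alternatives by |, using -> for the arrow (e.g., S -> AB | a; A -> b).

Nullable set: {J, M}.
S -> Jh: J nullable, giving Jh | h.
S -> SMS: M nullable, giving SMS | SS.
Drop J -> ε.
J -> hJ: J nullable, giving h | hJ.
J -> hM: M nullable, giving h | hM.
Drop M -> ε.
M -> cM: M nullable, giving c | cM.
Unchanged (no nullable symbols): S -> c; J -> h; M -> h.

S -> c | h | Jh | SS | SMS; J -> h | hJ | hM; M -> c | h | cM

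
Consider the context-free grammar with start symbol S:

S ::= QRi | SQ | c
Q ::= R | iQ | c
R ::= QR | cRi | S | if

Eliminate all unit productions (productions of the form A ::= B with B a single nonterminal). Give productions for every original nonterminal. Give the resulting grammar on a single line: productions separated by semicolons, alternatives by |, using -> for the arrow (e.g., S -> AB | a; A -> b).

Unit productions: Q->R, R->S.
Unit pairs (A ⇒* B via units): (Q,R), (Q,S), (R,S).
S: inherits non-unit rules of {S} → QRi | SQ | c.
Q: inherits non-unit rules of {Q, R, S} → QR | QRi | SQ | c | cRi | iQ | if.
R: inherits non-unit rules of {R, S} → QR | QRi | SQ | c | cRi | if.

S -> c | SQ | QRi; Q -> c | QR | SQ | iQ | if | QRi | cRi; R -> c | QR | SQ | if | QRi | cRi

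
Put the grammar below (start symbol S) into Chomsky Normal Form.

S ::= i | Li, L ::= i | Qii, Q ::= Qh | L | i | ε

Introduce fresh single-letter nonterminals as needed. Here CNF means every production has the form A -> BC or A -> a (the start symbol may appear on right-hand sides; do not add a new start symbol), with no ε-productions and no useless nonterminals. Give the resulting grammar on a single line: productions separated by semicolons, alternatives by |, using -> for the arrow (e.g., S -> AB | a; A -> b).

Nullable: {Q}; after ε-elimination: S -> i | Li; L -> i | ii | Qii; Q -> L | h | i | Qh.
After unit-elimination: S -> i | Li; L -> i | ii | Qii; Q -> h | i | Qh | ii | Qii.
TERM: introduce B -> h, A -> i and substitute in every rule of length ≥2.
BIN: L -> QAA becomes L -> QC, C -> AA; Q -> QAA becomes Q -> QD, D -> AA.

S -> i | LA; A -> i; B -> h; C -> AA; D -> AA; L -> i | AA | QC; Q -> h | i | AA | QB | QD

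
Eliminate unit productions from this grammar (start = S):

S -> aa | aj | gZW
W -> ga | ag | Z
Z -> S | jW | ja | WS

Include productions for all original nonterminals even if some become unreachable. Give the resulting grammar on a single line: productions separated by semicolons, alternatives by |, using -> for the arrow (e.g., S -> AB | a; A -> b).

Unit productions: W->Z, Z->S.
Unit pairs (A ⇒* B via units): (W,S), (W,Z), (Z,S).
S: inherits non-unit rules of {S} → aa | aj | gZW.
W: inherits non-unit rules of {S, W, Z} → WS | aa | ag | aj | gZW | ga | jW | ja.
Z: inherits non-unit rules of {S, Z} → WS | aa | aj | gZW | jW | ja.

S -> aa | aj | gZW; W -> WS | aa | ag | aj | ga | jW | ja | gZW; Z -> WS | aa | aj | jW | ja | gZW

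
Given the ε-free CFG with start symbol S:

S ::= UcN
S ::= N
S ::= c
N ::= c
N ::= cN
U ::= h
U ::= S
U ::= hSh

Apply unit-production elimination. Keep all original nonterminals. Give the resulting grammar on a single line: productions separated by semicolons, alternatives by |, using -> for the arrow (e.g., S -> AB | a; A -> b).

S -> c | cN | UcN; N -> c | cN; U -> c | h | cN | UcN | hSh

Unit productions: S->N, U->S.
Unit pairs (A ⇒* B via units): (S,N), (U,N), (U,S).
S: inherits non-unit rules of {N, S} → UcN | c | cN.
N: inherits non-unit rules of {N} → c | cN.
U: inherits non-unit rules of {N, S, U} → UcN | c | cN | h | hSh.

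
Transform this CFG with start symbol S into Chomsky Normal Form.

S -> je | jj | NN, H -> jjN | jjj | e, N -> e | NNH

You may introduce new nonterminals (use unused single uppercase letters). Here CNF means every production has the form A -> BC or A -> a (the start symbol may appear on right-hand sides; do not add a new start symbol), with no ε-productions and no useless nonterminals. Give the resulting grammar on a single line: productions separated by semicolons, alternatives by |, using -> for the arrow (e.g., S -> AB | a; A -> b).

S -> AA | AB | NN; A -> j; B -> e; C -> AA; D -> AN; E -> NH; H -> e | AC | AD; N -> e | NE

No ε-productions.
No unit productions to eliminate.
TERM: introduce B -> e, A -> j and substitute in every rule of length ≥2.
BIN: H -> AAA becomes H -> AC, C -> AA; H -> AAN becomes H -> AD, D -> AN; N -> NNH becomes N -> NE, E -> NH.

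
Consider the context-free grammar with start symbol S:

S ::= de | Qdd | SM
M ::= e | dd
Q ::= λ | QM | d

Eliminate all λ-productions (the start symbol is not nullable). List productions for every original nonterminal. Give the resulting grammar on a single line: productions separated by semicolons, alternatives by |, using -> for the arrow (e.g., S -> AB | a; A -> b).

Nullable set: {Q}.
S -> Qdd: Q nullable, giving Qdd | dd.
Drop Q -> λ.
Q -> QM: Q nullable, giving M | QM.
Unchanged (no nullable symbols): S -> SM; S -> de; M -> dd; M -> e; Q -> d.

S -> SM | dd | de | Qdd; M -> e | dd; Q -> M | d | QM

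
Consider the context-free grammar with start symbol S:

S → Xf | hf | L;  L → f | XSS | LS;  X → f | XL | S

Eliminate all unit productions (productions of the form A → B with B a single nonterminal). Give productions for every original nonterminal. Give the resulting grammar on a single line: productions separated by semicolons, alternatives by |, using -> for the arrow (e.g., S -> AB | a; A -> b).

S -> f | LS | Xf | hf | XSS; L -> f | LS | XSS; X -> f | LS | XL | Xf | hf | XSS

Unit productions: S->L, X->S.
Unit pairs (A ⇒* B via units): (S,L), (X,L), (X,S).
S: inherits non-unit rules of {L, S} → LS | XSS | Xf | f | hf.
L: inherits non-unit rules of {L} → LS | XSS | f.
X: inherits non-unit rules of {L, S, X} → LS | XL | XSS | Xf | f | hf.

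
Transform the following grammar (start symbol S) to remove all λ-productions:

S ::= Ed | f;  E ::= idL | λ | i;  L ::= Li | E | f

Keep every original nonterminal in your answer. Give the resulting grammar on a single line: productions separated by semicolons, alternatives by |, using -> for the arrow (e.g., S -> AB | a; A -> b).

S -> d | f | Ed; E -> i | id | idL; L -> E | f | i | Li

Nullable set: {E, L}.
S -> Ed: E nullable, giving Ed | d.
Drop E -> λ.
E -> idL: L nullable, giving id | idL.
L -> E: E nullable, giving E.
L -> Li: L nullable, giving Li | i.
Unchanged (no nullable symbols): S -> f; E -> i; L -> f.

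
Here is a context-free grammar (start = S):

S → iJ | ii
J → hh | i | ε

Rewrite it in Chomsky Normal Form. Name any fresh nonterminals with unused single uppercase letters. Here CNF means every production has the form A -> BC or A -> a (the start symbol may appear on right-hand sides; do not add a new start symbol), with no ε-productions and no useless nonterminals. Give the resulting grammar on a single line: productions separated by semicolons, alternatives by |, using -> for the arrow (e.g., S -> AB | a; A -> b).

S -> i | BB | BJ; A -> h; B -> i; J -> i | AA

Nullable: {J}; after ε-elimination: S -> i | iJ | ii; J -> i | hh.
No unit productions to eliminate.
TERM: introduce A -> h, B -> i and substitute in every rule of length ≥2.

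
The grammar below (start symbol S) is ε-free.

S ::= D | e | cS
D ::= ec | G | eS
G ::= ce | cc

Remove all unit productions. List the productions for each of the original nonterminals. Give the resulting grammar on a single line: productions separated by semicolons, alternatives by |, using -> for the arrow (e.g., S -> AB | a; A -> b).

S -> e | cS | cc | ce | eS | ec; D -> cc | ce | eS | ec; G -> cc | ce

Unit productions: D->G, S->D.
Unit pairs (A ⇒* B via units): (D,G), (S,D), (S,G).
S: inherits non-unit rules of {D, G, S} → cS | cc | ce | e | eS | ec.
D: inherits non-unit rules of {D, G} → cc | ce | eS | ec.
G: inherits non-unit rules of {G} → cc | ce.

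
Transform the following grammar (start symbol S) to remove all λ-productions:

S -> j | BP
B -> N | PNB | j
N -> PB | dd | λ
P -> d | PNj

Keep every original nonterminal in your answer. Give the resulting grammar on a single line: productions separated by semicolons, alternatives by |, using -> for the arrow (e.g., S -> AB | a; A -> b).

Nullable set: {B, N}.
S -> BP: B nullable, giving BP | P.
B -> N: N nullable, giving N.
B -> PNB: N, B nullable, giving P | PB | PN | PNB.
Drop N -> λ.
N -> PB: B nullable, giving P | PB.
P -> PNj: N nullable, giving PNj | Pj.
Unchanged (no nullable symbols): S -> j; B -> j; N -> dd; P -> d.

S -> P | j | BP; B -> N | P | j | PB | PN | PNB; N -> P | PB | dd; P -> d | Pj | PNj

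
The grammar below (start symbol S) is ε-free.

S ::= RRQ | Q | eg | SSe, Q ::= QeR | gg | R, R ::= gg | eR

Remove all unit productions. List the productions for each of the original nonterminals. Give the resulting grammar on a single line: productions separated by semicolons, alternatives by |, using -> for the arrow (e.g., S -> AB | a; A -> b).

Unit productions: Q->R, S->Q.
Unit pairs (A ⇒* B via units): (Q,R), (S,Q), (S,R).
S: inherits non-unit rules of {Q, R, S} → QeR | RRQ | SSe | eR | eg | gg.
Q: inherits non-unit rules of {Q, R} → QeR | eR | gg.
R: inherits non-unit rules of {R} → eR | gg.

S -> eR | eg | gg | QeR | RRQ | SSe; Q -> eR | gg | QeR; R -> eR | gg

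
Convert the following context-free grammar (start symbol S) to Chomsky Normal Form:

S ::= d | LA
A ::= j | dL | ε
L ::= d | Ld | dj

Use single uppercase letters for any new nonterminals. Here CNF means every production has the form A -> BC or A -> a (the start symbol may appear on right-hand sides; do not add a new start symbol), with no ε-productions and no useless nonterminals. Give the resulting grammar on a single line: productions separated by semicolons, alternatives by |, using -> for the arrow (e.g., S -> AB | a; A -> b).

Nullable: {A}; after ε-elimination: S -> L | d | LA; A -> j | dL; L -> d | Ld | dj.
After unit-elimination: S -> d | LA | Ld | dj; A -> j | dL; L -> d | Ld | dj.
TERM: introduce B -> d, C -> j and substitute in every rule of length ≥2.

S -> d | BC | LA | LB; A -> j | BL; B -> d; C -> j; L -> d | BC | LB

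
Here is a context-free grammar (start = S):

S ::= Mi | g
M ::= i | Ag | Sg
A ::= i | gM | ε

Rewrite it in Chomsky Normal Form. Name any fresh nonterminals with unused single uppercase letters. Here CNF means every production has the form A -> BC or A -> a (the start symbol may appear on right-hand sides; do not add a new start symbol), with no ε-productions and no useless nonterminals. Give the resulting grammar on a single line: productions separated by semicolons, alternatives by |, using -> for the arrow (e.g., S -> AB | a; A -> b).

S -> g | MC; A -> i | BM; B -> g; C -> i; M -> g | i | AB | SB

Nullable: {A}; after ε-elimination: S -> g | Mi; A -> i | gM; M -> g | i | Ag | Sg.
No unit productions to eliminate.
TERM: introduce B -> g, C -> i and substitute in every rule of length ≥2.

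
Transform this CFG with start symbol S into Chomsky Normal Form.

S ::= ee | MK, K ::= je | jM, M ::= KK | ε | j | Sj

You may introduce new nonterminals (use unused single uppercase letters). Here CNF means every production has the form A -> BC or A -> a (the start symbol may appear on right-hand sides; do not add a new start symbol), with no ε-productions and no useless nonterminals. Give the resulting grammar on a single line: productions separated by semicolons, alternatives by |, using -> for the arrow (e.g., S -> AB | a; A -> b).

S -> j | AB | AM | BB | MK; A -> j; B -> e; K -> j | AB | AM; M -> j | KK | SA

Nullable: {M}; after ε-elimination: S -> K | MK | ee; K -> j | jM | je; M -> j | KK | Sj.
After unit-elimination: S -> j | MK | ee | jM | je; K -> j | jM | je; M -> j | KK | Sj.
TERM: introduce B -> e, A -> j and substitute in every rule of length ≥2.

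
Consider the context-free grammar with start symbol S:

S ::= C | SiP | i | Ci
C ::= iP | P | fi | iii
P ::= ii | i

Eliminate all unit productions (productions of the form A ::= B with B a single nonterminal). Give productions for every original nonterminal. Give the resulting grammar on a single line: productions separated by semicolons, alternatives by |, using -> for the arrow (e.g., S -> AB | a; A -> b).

Unit productions: C->P, S->C.
Unit pairs (A ⇒* B via units): (C,P), (S,C), (S,P).
S: inherits non-unit rules of {C, P, S} → Ci | SiP | fi | i | iP | ii | iii.
C: inherits non-unit rules of {C, P} → fi | i | iP | ii | iii.
P: inherits non-unit rules of {P} → i | ii.

S -> i | Ci | fi | iP | ii | SiP | iii; C -> i | fi | iP | ii | iii; P -> i | ii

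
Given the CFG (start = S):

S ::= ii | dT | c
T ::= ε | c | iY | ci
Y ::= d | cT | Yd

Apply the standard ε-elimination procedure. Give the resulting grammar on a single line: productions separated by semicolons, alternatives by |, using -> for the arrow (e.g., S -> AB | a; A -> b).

Nullable set: {T}.
S -> dT: T nullable, giving d | dT.
Drop T -> ε.
Y -> cT: T nullable, giving c | cT.
Unchanged (no nullable symbols): S -> c; S -> ii; T -> c; T -> ci; T -> iY; Y -> Yd; Y -> d.

S -> c | d | dT | ii; T -> c | ci | iY; Y -> c | d | Yd | cT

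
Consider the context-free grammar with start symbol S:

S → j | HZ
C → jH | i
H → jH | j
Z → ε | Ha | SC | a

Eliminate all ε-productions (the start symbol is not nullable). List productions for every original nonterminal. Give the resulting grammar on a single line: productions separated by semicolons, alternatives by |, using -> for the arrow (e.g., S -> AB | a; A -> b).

Nullable set: {Z}.
S -> HZ: Z nullable, giving H | HZ.
Drop Z -> ε.
Unchanged (no nullable symbols): S -> j; C -> i; C -> jH; H -> j; H -> jH; Z -> Ha; Z -> SC; Z -> a.

S -> H | j | HZ; C -> i | jH; H -> j | jH; Z -> a | Ha | SC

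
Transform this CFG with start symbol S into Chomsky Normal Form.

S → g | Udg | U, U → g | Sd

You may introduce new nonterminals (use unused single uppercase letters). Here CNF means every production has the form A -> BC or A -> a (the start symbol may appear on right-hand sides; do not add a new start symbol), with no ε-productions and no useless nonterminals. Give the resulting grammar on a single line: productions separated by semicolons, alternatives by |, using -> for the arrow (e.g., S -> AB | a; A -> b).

No ε-productions.
After unit-elimination: S -> g | Sd | Udg; U -> g | Sd.
TERM: introduce A -> d, B -> g and substitute in every rule of length ≥2.
BIN: S -> UAB becomes S -> UC, C -> AB.

S -> g | SA | UC; A -> d; B -> g; C -> AB; U -> g | SA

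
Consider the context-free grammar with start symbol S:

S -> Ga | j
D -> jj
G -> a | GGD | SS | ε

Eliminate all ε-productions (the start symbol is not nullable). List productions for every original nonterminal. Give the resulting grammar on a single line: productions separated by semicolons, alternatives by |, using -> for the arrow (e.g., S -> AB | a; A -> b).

S -> a | j | Ga; D -> jj; G -> D | a | GD | SS | GGD

Nullable set: {G}.
S -> Ga: G nullable, giving Ga | a.
Drop G -> ε.
G -> GGD: G, G nullable, giving D | GD | GGD.
Unchanged (no nullable symbols): S -> j; D -> jj; G -> SS; G -> a.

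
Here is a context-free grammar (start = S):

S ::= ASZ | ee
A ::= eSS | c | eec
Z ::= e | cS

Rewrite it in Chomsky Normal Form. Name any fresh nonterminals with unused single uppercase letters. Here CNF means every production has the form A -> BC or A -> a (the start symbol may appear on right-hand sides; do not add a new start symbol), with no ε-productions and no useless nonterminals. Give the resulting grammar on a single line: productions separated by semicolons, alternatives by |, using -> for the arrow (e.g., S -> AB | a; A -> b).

No ε-productions.
No unit productions to eliminate.
TERM: introduce C -> c, B -> e and substitute in every rule of length ≥2.
BIN: A -> BBC becomes A -> BD, D -> BC; A -> BSS becomes A -> BE, E -> SS; S -> ASZ becomes S -> AF, F -> SZ.

S -> AF | BB; A -> c | BD | BE; B -> e; C -> c; D -> BC; E -> SS; F -> SZ; Z -> e | CS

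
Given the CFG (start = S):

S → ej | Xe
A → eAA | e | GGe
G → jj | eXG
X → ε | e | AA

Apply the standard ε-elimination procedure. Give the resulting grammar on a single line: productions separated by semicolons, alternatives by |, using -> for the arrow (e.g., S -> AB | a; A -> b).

Nullable set: {X}.
S -> Xe: X nullable, giving Xe | e.
G -> eXG: X nullable, giving eG | eXG.
Drop X -> ε.
Unchanged (no nullable symbols): S -> ej; A -> GGe; A -> e; A -> eAA; G -> jj; X -> AA; X -> e.

S -> e | Xe | ej; A -> e | GGe | eAA; G -> eG | jj | eXG; X -> e | AA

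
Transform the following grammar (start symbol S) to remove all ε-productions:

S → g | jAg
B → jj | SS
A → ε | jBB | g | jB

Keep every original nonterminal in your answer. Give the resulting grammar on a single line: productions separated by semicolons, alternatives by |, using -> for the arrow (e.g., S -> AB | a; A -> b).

Nullable set: {A}.
S -> jAg: A nullable, giving jAg | jg.
Drop A -> ε.
Unchanged (no nullable symbols): S -> g; A -> g; A -> jB; A -> jBB; B -> SS; B -> jj.

S -> g | jg | jAg; A -> g | jB | jBB; B -> SS | jj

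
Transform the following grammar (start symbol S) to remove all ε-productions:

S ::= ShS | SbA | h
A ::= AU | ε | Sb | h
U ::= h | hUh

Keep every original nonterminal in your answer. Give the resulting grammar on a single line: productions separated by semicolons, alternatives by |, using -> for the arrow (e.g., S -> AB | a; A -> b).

Nullable set: {A}.
S -> SbA: A nullable, giving Sb | SbA.
Drop A -> ε.
A -> AU: A nullable, giving AU | U.
Unchanged (no nullable symbols): S -> ShS; S -> h; A -> Sb; A -> h; U -> h; U -> hUh.

S -> h | Sb | SbA | ShS; A -> U | h | AU | Sb; U -> h | hUh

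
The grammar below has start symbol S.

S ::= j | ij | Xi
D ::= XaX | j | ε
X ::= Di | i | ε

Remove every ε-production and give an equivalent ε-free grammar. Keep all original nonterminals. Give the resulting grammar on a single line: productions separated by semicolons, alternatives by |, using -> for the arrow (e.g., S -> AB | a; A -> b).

S -> i | j | Xi | ij; D -> a | j | Xa | aX | XaX; X -> i | Di

Nullable set: {D, X}.
S -> Xi: X nullable, giving Xi | i.
Drop D -> ε.
D -> XaX: X, X nullable, giving Xa | XaX | a | aX.
Drop X -> ε.
X -> Di: D nullable, giving Di | i.
Unchanged (no nullable symbols): S -> ij; S -> j; D -> j; X -> i.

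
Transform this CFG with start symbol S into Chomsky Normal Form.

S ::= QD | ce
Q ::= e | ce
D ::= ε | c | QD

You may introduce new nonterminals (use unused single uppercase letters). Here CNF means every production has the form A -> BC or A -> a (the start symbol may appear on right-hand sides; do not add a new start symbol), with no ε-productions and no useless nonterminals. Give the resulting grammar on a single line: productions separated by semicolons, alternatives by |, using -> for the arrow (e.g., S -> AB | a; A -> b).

Nullable: {D}; after ε-elimination: S -> Q | QD | ce; D -> Q | c | QD; Q -> e | ce.
After unit-elimination: S -> e | QD | ce; D -> c | e | QD | ce; Q -> e | ce.
TERM: introduce A -> c, B -> e and substitute in every rule of length ≥2.

S -> e | AB | QD; A -> c; B -> e; D -> c | e | AB | QD; Q -> e | AB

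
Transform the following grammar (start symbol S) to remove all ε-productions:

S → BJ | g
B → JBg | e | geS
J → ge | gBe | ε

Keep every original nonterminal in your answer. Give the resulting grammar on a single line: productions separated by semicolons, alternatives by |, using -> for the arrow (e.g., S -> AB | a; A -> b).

Nullable set: {J}.
S -> BJ: J nullable, giving B | BJ.
B -> JBg: J nullable, giving Bg | JBg.
Drop J -> ε.
Unchanged (no nullable symbols): S -> g; B -> e; B -> geS; J -> gBe; J -> ge.

S -> B | g | BJ; B -> e | Bg | JBg | geS; J -> ge | gBe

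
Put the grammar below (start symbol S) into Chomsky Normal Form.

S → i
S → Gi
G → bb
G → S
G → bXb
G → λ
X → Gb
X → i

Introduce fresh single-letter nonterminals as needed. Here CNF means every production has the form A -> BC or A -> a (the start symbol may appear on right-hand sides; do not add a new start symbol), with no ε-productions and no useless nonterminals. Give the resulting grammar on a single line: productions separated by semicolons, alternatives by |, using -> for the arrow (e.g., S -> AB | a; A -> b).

Nullable: {G}; after ε-elimination: S -> i | Gi; G -> S | bb | bXb; X -> b | i | Gb.
After unit-elimination: S -> i | Gi; G -> i | Gi | bb | bXb; X -> b | i | Gb.
TERM: introduce B -> b, A -> i and substitute in every rule of length ≥2.
BIN: G -> BXB becomes G -> BC, C -> XB.

S -> i | GA; A -> i; B -> b; C -> XB; G -> i | BB | BC | GA; X -> b | i | GB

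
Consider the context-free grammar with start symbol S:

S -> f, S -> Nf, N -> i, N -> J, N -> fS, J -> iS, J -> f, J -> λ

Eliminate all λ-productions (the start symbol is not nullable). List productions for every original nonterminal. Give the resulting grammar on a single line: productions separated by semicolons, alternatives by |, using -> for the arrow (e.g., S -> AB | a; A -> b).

Nullable set: {J, N}.
S -> Nf: N nullable, giving Nf | f.
Drop J -> λ.
N -> J: J nullable, giving J.
Unchanged (no nullable symbols): S -> f; J -> f; J -> iS; N -> fS; N -> i.

S -> f | Nf; J -> f | iS; N -> J | i | fS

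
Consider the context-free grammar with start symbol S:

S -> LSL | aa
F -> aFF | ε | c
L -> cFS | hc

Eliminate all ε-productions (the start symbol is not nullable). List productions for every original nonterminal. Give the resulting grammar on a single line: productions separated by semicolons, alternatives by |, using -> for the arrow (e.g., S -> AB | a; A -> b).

S -> aa | LSL; F -> a | c | aF | aFF; L -> cS | hc | cFS

Nullable set: {F}.
Drop F -> ε.
F -> aFF: F, F nullable, giving a | aF | aFF.
L -> cFS: F nullable, giving cFS | cS.
Unchanged (no nullable symbols): S -> LSL; S -> aa; F -> c; L -> hc.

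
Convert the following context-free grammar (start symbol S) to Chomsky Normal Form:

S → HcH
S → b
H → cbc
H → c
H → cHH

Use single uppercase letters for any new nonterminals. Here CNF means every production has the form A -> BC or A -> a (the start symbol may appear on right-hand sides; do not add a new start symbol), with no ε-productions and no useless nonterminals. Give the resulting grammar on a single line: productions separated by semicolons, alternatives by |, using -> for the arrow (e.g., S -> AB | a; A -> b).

S -> b | HE; A -> c; B -> b; C -> BA; D -> HH; E -> AH; H -> c | AC | AD

No ε-productions.
No unit productions to eliminate.
TERM: introduce B -> b, A -> c and substitute in every rule of length ≥2.
BIN: H -> ABA becomes H -> AC, C -> BA; H -> AHH becomes H -> AD, D -> HH; S -> HAH becomes S -> HE, E -> AH.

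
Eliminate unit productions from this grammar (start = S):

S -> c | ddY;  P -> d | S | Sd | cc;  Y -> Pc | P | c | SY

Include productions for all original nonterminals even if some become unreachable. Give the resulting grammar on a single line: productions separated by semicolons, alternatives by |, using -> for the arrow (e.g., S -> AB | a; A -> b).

Unit productions: P->S, Y->P.
Unit pairs (A ⇒* B via units): (P,S), (Y,P), (Y,S).
S: inherits non-unit rules of {S} → c | ddY.
P: inherits non-unit rules of {P, S} → Sd | c | cc | d | ddY.
Y: inherits non-unit rules of {P, S, Y} → Pc | SY | Sd | c | cc | d | ddY.

S -> c | ddY; P -> c | d | Sd | cc | ddY; Y -> c | d | Pc | SY | Sd | cc | ddY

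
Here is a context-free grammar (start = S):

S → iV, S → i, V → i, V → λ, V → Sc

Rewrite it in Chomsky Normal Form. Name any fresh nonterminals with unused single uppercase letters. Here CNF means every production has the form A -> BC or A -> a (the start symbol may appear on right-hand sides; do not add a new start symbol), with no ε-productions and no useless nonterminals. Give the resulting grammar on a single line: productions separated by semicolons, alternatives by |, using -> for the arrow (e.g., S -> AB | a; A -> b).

Nullable: {V}; after ε-elimination: S -> i | iV; V -> i | Sc.
No unit productions to eliminate.
TERM: introduce B -> c, A -> i and substitute in every rule of length ≥2.

S -> i | AV; A -> i; B -> c; V -> i | SB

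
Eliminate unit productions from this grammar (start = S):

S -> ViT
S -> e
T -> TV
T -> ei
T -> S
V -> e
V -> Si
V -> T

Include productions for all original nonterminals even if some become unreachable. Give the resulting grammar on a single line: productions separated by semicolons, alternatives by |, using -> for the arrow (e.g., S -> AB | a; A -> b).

S -> e | ViT; T -> e | TV | ei | ViT; V -> e | Si | TV | ei | ViT

Unit productions: T->S, V->T.
Unit pairs (A ⇒* B via units): (T,S), (V,S), (V,T).
S: inherits non-unit rules of {S} → ViT | e.
T: inherits non-unit rules of {S, T} → TV | ViT | e | ei.
V: inherits non-unit rules of {S, T, V} → Si | TV | ViT | e | ei.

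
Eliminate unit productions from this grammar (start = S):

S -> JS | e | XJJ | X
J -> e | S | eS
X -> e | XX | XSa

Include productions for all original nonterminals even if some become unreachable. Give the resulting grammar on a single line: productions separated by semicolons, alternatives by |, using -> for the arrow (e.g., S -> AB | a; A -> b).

S -> e | JS | XX | XJJ | XSa; J -> e | JS | XX | eS | XJJ | XSa; X -> e | XX | XSa

Unit productions: J->S, S->X.
Unit pairs (A ⇒* B via units): (J,S), (J,X), (S,X).
S: inherits non-unit rules of {S, X} → JS | XJJ | XSa | XX | e.
J: inherits non-unit rules of {J, S, X} → JS | XJJ | XSa | XX | e | eS.
X: inherits non-unit rules of {X} → XSa | XX | e.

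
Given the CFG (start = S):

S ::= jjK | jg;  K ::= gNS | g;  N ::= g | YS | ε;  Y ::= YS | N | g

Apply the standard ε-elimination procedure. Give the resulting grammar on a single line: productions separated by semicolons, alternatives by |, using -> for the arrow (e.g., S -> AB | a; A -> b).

S -> jg | jjK; K -> g | gS | gNS; N -> S | g | YS; Y -> N | S | g | YS

Nullable set: {N, Y}.
K -> gNS: N nullable, giving gNS | gS.
Drop N -> ε.
N -> YS: Y nullable, giving S | YS.
Y -> N: N nullable, giving N.
Y -> YS: Y nullable, giving S | YS.
Unchanged (no nullable symbols): S -> jg; S -> jjK; K -> g; N -> g; Y -> g.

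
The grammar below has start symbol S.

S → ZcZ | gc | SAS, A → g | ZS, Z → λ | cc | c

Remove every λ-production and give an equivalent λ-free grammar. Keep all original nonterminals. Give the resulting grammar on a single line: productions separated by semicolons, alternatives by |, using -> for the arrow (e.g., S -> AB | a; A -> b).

Nullable set: {Z}.
S -> ZcZ: Z, Z nullable, giving Zc | ZcZ | c | cZ.
A -> ZS: Z nullable, giving S | ZS.
Drop Z -> λ.
Unchanged (no nullable symbols): S -> SAS; S -> gc; A -> g; Z -> c; Z -> cc.

S -> c | Zc | cZ | gc | SAS | ZcZ; A -> S | g | ZS; Z -> c | cc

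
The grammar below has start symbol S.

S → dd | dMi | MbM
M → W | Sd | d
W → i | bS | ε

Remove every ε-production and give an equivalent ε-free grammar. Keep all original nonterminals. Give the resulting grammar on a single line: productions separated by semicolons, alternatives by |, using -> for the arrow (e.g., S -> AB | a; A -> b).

S -> b | Mb | bM | dd | di | MbM | dMi; M -> W | d | Sd; W -> i | bS

Nullable set: {M, W}.
S -> MbM: M, M nullable, giving Mb | MbM | b | bM.
S -> dMi: M nullable, giving dMi | di.
M -> W: W nullable, giving W.
Drop W -> ε.
Unchanged (no nullable symbols): S -> dd; M -> Sd; M -> d; W -> bS; W -> i.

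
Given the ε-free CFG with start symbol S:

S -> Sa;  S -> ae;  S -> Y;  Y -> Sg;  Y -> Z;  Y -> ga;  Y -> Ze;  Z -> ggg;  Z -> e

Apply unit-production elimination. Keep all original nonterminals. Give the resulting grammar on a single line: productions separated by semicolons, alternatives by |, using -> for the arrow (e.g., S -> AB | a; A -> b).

Unit productions: S->Y, Y->Z.
Unit pairs (A ⇒* B via units): (S,Y), (S,Z), (Y,Z).
S: inherits non-unit rules of {S, Y, Z} → Sa | Sg | Ze | ae | e | ga | ggg.
Y: inherits non-unit rules of {Y, Z} → Sg | Ze | e | ga | ggg.
Z: inherits non-unit rules of {Z} → e | ggg.

S -> e | Sa | Sg | Ze | ae | ga | ggg; Y -> e | Sg | Ze | ga | ggg; Z -> e | ggg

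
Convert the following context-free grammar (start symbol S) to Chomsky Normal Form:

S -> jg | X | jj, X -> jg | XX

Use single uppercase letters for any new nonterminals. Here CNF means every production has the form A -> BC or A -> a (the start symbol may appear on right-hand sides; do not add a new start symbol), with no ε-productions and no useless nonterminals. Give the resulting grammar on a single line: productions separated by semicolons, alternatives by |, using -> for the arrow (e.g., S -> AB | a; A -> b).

S -> AA | AB | XX; A -> j; B -> g; X -> AB | XX

No ε-productions.
After unit-elimination: S -> XX | jg | jj; X -> XX | jg.
TERM: introduce B -> g, A -> j and substitute in every rule of length ≥2.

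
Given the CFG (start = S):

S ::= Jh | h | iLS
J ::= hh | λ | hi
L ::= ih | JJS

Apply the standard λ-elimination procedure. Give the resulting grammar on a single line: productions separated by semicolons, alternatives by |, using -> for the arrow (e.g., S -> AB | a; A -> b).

Nullable set: {J}.
S -> Jh: J nullable, giving Jh | h.
Drop J -> λ.
L -> JJS: J, J nullable, giving JJS | JS | S.
Unchanged (no nullable symbols): S -> h; S -> iLS; J -> hh; J -> hi; L -> ih.

S -> h | Jh | iLS; J -> hh | hi; L -> S | JS | ih | JJS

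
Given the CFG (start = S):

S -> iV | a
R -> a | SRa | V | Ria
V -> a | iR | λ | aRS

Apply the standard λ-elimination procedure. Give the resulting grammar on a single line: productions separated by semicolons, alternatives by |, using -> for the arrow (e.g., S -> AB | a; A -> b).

S -> a | i | iV; R -> V | a | Sa | ia | Ria | SRa; V -> a | i | aS | iR | aRS

Nullable set: {R, V}.
S -> iV: V nullable, giving i | iV.
R -> Ria: R nullable, giving Ria | ia.
R -> SRa: R nullable, giving SRa | Sa.
R -> V: V nullable, giving V.
Drop V -> λ.
V -> aRS: R nullable, giving aRS | aS.
V -> iR: R nullable, giving i | iR.
Unchanged (no nullable symbols): S -> a; R -> a; V -> a.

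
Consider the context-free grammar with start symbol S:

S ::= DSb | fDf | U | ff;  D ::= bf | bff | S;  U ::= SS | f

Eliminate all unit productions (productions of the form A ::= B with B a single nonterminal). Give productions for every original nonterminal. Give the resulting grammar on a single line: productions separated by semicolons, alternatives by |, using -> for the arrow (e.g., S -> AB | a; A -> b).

Unit productions: D->S, S->U.
Unit pairs (A ⇒* B via units): (D,S), (D,U), (S,U).
S: inherits non-unit rules of {S, U} → DSb | SS | f | fDf | ff.
D: inherits non-unit rules of {D, S, U} → DSb | SS | bf | bff | f | fDf | ff.
U: inherits non-unit rules of {U} → SS | f.

S -> f | SS | ff | DSb | fDf; D -> f | SS | bf | ff | DSb | bff | fDf; U -> f | SS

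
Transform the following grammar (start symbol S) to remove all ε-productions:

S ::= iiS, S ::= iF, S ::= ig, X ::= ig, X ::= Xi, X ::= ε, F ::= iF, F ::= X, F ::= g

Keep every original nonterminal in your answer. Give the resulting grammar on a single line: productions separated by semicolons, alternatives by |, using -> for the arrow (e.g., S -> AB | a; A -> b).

Nullable set: {F, X}.
S -> iF: F nullable, giving i | iF.
F -> X: X nullable, giving X.
F -> iF: F nullable, giving i | iF.
Drop X -> ε.
X -> Xi: X nullable, giving Xi | i.
Unchanged (no nullable symbols): S -> ig; S -> iiS; F -> g; X -> ig.

S -> i | iF | ig | iiS; F -> X | g | i | iF; X -> i | Xi | ig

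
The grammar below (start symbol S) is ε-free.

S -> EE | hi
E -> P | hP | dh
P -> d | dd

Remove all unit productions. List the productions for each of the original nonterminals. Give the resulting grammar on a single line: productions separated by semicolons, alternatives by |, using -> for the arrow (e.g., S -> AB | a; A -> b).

S -> EE | hi; E -> d | dd | dh | hP; P -> d | dd

Unit productions: E->P.
Unit pairs (A ⇒* B via units): (E,P).
S: inherits non-unit rules of {S} → EE | hi.
E: inherits non-unit rules of {E, P} → d | dd | dh | hP.
P: inherits non-unit rules of {P} → d | dd.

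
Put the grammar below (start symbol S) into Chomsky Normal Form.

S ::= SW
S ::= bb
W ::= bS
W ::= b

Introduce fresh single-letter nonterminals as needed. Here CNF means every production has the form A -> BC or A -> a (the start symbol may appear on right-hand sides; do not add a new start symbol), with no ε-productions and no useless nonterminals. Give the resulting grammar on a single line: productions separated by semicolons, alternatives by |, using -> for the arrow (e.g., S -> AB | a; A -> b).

No ε-productions.
No unit productions to eliminate.
TERM: introduce A -> b and substitute in every rule of length ≥2.

S -> AA | SW; A -> b; W -> b | AS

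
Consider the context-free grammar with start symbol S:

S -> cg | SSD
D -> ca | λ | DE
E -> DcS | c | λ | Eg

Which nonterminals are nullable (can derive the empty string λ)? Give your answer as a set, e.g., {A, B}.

{D, E}

Directly nullable (have an ε-rule): {D, E}.
Not nullable: S — each has a terminal in every rule's right-hand side or depends on a non-nullable symbol.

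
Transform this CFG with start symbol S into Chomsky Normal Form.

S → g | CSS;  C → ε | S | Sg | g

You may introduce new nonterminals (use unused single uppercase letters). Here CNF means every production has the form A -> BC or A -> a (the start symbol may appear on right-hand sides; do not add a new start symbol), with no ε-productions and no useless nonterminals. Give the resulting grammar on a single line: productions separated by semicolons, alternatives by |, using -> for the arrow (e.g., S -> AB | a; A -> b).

Nullable: {C}; after ε-elimination: S -> g | SS | CSS; C -> S | g | Sg.
After unit-elimination: S -> g | SS | CSS; C -> g | SS | Sg | CSS.
TERM: introduce A -> g and substitute in every rule of length ≥2.
BIN: C -> CSS becomes C -> CB, B -> SS; S -> CSS becomes S -> CD, D -> SS.

S -> g | CD | SS; A -> g; B -> SS; C -> g | CB | SA | SS; D -> SS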